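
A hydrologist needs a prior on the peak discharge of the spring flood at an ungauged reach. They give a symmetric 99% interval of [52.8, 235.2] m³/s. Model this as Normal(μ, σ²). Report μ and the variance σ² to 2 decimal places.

A symmetric 99% interval runs μ ± z·σ with z = 2.576.
Half-width = 91.2, so σ = 91.2/2.576 = 35.406 and σ² = 1253.59.
μ is the interval midpoint, 144.00.

μ = 144.00, σ² = 1253.59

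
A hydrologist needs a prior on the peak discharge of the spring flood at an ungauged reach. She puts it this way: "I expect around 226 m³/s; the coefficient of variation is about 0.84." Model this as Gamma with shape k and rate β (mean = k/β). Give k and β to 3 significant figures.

For Gamma(k, rate β): mean = k/β, variance = k/β², so CV = 1/√k.
CV = 0.84, hence k = 1/CV² = 1.42.
Then β = k/mean = 1.42/226 = 0.00627.

k ≈ 1.42, β ≈ 0.00627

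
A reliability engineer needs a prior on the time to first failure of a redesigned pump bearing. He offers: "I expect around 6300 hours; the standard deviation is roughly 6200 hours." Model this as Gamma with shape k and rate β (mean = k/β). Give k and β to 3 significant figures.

k ≈ 1.03, β ≈ 0.000164

For Gamma(k, rate β): mean = k/β, variance = k/β², so CV = 1/√k.
CV = SD/mean = 6200/6300 = 0.9841, hence k = 1/CV² = 1.03.
Then β = k/mean = 1.03/6300 = 0.000164.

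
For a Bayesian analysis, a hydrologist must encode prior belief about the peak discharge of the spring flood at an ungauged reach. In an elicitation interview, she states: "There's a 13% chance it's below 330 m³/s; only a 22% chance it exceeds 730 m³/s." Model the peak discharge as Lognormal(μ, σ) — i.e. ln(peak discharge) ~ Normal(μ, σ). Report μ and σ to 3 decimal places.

If T ~ Lognormal(μ,σ) then ln T ~ Normal(μ,σ), so the p-quantile of ln T is μ + z_p·σ.
ln(330) = 5.799 and ln(730) = 6.593; z_{0.13} = -1.126, z_{0.78} = 0.7722.
σ = (6.593 − 5.799)/(0.7722 − (-1.126)) = 0.418.
μ = 5.799 − (-1.126)·0.418 = 6.270.

μ ≈ 6.270, σ ≈ 0.418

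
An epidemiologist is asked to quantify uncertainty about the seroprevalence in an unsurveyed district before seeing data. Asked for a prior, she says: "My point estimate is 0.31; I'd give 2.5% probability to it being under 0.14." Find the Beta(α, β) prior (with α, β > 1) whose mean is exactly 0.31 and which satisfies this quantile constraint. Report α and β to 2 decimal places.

With mean 0.31 fixed, write α = 0.31s, β = 0.69s where s = α+β.
Need P(θ < 0.14) = 0.025 under Beta(0.31s, 0.69s). Normal approximation: (q−m)/√(m(1−m)/s) ≈ z_{0.025} = -1.96, so s ≈ 0.31·0.69·(-1.96)²/(0.14−0.31)² = 28.4.
At s = 28.4: P(θ<0.14) ≈ 0.012. Adjusting to match 0.025 gives s ≈ 22.07.
So α = 0.31·22.07 ≈ 6.84, β = 0.69·22.07 ≈ 15.23.

α ≈ 6.84, β ≈ 15.23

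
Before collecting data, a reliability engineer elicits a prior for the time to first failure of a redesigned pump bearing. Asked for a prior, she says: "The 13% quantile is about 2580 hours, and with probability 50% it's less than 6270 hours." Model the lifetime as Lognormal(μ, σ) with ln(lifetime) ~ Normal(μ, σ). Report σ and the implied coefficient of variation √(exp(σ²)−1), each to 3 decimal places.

If T ~ Lognormal(μ,σ) then ln T ~ Normal(μ,σ), so the p-quantile of ln T is μ + z_p·σ.
ln(2580) = 7.856 and ln(6270) = 8.744; z_{0.13} = -1.126, z_{0.5} = 0.
σ = (8.744 − 7.856)/(0 − (-1.126)) = 0.788.
μ = 7.856 − (-1.126)·0.788 = 8.744.
CV = √(exp(σ²)−1) = √(exp(0.6215)−1) = 0.928.

σ ≈ 0.788, CV ≈ 0.928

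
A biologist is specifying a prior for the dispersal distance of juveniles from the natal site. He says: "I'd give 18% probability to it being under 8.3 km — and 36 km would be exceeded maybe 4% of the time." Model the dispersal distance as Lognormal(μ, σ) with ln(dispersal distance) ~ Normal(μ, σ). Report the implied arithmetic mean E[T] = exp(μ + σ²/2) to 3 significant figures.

If T ~ Lognormal(μ,σ) then ln T ~ Normal(μ,σ), so the p-quantile of ln T is μ + z_p·σ.
ln(8.3) = 2.116 and ln(36) = 3.584; z_{0.18} = -0.9154, z_{0.96} = 1.751.
σ = (3.584 − 2.116)/(1.751 − (-0.9154)) = 0.550.
μ = 2.116 − (-0.9154)·0.550 = 2.620.
E[T] = exp(μ + σ²/2) = exp(2.620 + 0.1514) = 16 km.

E[T] ≈ 16 km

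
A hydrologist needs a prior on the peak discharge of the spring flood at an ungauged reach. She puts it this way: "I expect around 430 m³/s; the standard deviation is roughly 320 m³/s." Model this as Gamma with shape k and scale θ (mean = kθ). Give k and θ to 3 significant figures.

For Gamma(k, scale θ): mean = kθ, variance = kθ², so CV = 1/√k.
CV = SD/mean = 320/430 = 0.7442, hence k = 1/CV² = 1.81.
Then θ = mean/k = 430/1.81 = 238.

k ≈ 1.81, θ ≈ 238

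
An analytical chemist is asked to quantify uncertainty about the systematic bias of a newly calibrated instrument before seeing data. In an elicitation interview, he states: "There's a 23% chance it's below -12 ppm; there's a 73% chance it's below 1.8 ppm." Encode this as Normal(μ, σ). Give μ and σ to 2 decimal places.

μ = -4.46, σ = 10.21

The p-quantile of Normal(μ,σ) is μ + z_p·σ, with z_{0.23} = -0.7388 and z_{0.73} = 0.6128.
Eliminate σ: μ = (z₂·x₁ − z₁·x₂)/(z₂ − z₁) = (0.6128·-12 − (-0.7388)·1.8)/1.352 = -4.46.
Then σ = (x₂ − x₁)/(z₂ − z₁) = (1.8 − -12)/1.352 = 10.21.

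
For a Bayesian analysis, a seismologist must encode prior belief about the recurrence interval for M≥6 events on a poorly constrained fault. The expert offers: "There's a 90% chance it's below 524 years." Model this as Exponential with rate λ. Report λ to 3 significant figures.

λ ≈ 0.00439

P(T < 524.0) = 1 − e^(−λ·524.0) = 0.9, so λ = −ln(1−0.9)/524.0 = −ln(0.1)/524.0 = 0.00439.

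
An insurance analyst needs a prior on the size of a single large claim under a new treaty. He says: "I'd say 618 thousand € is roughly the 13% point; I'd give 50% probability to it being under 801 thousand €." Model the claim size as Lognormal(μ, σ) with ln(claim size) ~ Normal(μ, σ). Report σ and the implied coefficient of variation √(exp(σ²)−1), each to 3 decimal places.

σ ≈ 0.230, CV ≈ 0.233

If T ~ Lognormal(μ,σ) then ln T ~ Normal(μ,σ), so the p-quantile of ln T is μ + z_p·σ.
ln(618) = 6.426 and ln(801) = 6.686; z_{0.13} = -1.126, z_{0.5} = 0.
σ = (6.686 − 6.426)/(0 − (-1.126)) = 0.230.
μ = 6.426 − (-1.126)·0.230 = 6.686.
CV = √(exp(σ²)−1) = √(exp(0.0530)−1) = 0.233.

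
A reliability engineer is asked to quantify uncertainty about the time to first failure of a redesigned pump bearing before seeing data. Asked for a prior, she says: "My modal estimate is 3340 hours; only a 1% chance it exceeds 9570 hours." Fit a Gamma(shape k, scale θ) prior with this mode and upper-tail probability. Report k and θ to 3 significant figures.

k ≈ 5.11, θ ≈ 813

Gamma(k,θ) with k>1 has mode (k−1)θ, so θ = 3340/(k−1).
Need P(X < 9570) = 0.99 with θ tied to k this way. Start at k = 2, θ = 3340: P(X<9570) ≈ 0.780.
Too low — raise k to concentrate. Iterating converges to k ≈ 5.11.
Then θ = 3340/(5.11−1) ≈ 813.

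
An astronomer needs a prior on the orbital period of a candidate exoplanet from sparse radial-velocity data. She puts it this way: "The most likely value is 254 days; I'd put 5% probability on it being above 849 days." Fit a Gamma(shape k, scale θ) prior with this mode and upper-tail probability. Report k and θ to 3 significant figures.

k ≈ 2.79, θ ≈ 142

Gamma(k,θ) with k>1 has mode (k−1)θ, so θ = 254/(k−1).
Need P(X < 849) = 0.95 with θ tied to k this way. Start at k = 2, θ = 254: P(X<849) ≈ 0.847.
Too low — raise k to concentrate. Iterating converges to k ≈ 2.79.
Then θ = 254/(2.79−1) ≈ 142.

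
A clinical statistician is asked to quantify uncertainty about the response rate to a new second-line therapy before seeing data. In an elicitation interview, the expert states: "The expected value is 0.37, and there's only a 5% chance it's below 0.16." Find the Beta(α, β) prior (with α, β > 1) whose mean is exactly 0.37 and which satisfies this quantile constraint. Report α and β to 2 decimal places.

With mean 0.37 fixed, write α = 0.37s, β = 0.63s where s = α+β.
Need P(θ < 0.16) = 0.05 under Beta(0.37s, 0.63s). Normal approximation: (q−m)/√(m(1−m)/s) ≈ z_{0.05} = -1.64, so s ≈ 0.37·0.63·(-1.64)²/(0.16−0.37)² = 14.3.
At s = 14.3: P(θ<0.16) ≈ 0.033. Adjusting to match 0.05 gives s ≈ 11.66.
So α = 0.37·11.66 ≈ 4.31, β = 0.63·11.66 ≈ 7.35.

α ≈ 4.31, β ≈ 7.35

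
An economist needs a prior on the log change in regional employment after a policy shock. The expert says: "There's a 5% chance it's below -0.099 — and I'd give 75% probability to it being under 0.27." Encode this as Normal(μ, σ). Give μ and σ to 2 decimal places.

μ = 0.16, σ = 0.16

The p-quantile of Normal(μ,σ) is μ + z_p·σ, with z_{0.05} = -1.645 and z_{0.75} = 0.6745.
Eliminate σ: μ = (z₂·x₁ − z₁·x₂)/(z₂ − z₁) = (0.6745·-0.099 − (-1.645)·0.27)/2.319 = 0.16.
Then σ = (x₂ − x₁)/(z₂ − z₁) = (0.27 − -0.099)/2.319 = 0.16.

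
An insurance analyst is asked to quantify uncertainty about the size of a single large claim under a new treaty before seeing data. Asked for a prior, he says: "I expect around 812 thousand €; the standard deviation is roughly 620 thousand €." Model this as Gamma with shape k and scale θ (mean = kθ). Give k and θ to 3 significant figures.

For Gamma(k, scale θ): mean = kθ, variance = kθ², so CV = 1/√k.
CV = SD/mean = 620/812 = 0.7635, hence k = 1/CV² = 1.72.
Then θ = mean/k = 812/1.72 = 473.

k ≈ 1.72, θ ≈ 473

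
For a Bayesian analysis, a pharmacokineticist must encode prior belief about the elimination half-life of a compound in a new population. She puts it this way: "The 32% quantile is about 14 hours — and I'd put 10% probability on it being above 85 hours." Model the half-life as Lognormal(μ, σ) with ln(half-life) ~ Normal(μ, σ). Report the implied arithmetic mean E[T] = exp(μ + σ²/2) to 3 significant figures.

If T ~ Lognormal(μ,σ) then ln T ~ Normal(μ,σ), so the p-quantile of ln T is μ + z_p·σ.
ln(14) = 2.639 and ln(85) = 4.443; z_{0.32} = -0.4677, z_{0.9} = 1.282.
σ = (4.443 − 2.639)/(1.282 − (-0.4677)) = 1.031.
μ = 2.639 − (-0.4677)·1.031 = 3.121.
E[T] = exp(μ + σ²/2) = exp(3.121 + 0.5315) = 38.6 hours.

E[T] ≈ 38.6 hours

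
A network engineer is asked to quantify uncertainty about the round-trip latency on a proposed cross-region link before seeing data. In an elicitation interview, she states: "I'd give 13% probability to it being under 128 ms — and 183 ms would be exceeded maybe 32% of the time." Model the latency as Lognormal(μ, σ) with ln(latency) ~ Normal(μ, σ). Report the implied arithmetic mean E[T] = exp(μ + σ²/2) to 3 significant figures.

E[T] ≈ 169 ms

If T ~ Lognormal(μ,σ) then ln T ~ Normal(μ,σ), so the p-quantile of ln T is μ + z_p·σ.
ln(128) = 4.852 and ln(183) = 5.209; z_{0.13} = -1.126, z_{0.68} = 0.4677.
σ = (5.209 − 4.852)/(0.4677 − (-1.126)) = 0.224.
μ = 4.852 − (-1.126)·0.224 = 5.105.
E[T] = exp(μ + σ²/2) = exp(5.105 + 0.0251) = 169 ms.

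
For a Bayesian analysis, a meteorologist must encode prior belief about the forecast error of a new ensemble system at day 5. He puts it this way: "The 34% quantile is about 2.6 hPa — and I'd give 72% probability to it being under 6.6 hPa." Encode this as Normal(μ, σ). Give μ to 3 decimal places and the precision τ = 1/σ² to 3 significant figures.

For Normal(μ,σ), the p-quantile is μ + z_p·σ. Here z_{0.34} = -0.4125, z_{0.72} = 0.5828.
So 2.6 = μ − 0.4125σ and 6.6 = μ + 0.5828σ.
Subtracting: σ = (6.6 − 2.6)/(0.5828 − (-0.4125)) = 4.019.
Then μ = 2.6 − (-0.4125)·4.019 = 4.258.
Precision τ = 1/σ² = 1/4.019² = 0.0619.

μ = 4.258, τ = 0.0619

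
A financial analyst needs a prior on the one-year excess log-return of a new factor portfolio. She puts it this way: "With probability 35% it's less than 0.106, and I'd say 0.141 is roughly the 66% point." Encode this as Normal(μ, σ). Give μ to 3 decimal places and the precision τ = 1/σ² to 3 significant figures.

The p-quantile of Normal(μ,σ) is μ + z_p·σ, with z_{0.35} = -0.3853 and z_{0.66} = 0.4125.
Eliminate σ: μ = (z₂·x₁ − z₁·x₂)/(z₂ − z₁) = (0.4125·0.106 − (-0.3853)·0.141)/0.7978 = 0.123.
Then σ = (x₂ − x₁)/(z₂ − z₁) = (0.141 − 0.106)/0.7978 = 0.044.
Precision τ = 1/σ² = 1/0.04387² = 520.

μ = 0.123, τ = 520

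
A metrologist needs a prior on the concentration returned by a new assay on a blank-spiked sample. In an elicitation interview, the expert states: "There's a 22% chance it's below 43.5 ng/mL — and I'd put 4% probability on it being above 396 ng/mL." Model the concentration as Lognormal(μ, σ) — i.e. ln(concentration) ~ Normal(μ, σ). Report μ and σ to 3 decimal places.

μ ≈ 4.449, σ ≈ 0.875

If T ~ Lognormal(μ,σ) then ln T ~ Normal(μ,σ), so the p-quantile of ln T is μ + z_p·σ.
ln(43.5) = 3.773 and ln(396) = 5.981; z_{0.22} = -0.7722, z_{0.96} = 1.751.
σ = (5.981 − 3.773)/(1.751 − (-0.7722)) = 0.875.
μ = 3.773 − (-0.7722)·0.875 = 4.449.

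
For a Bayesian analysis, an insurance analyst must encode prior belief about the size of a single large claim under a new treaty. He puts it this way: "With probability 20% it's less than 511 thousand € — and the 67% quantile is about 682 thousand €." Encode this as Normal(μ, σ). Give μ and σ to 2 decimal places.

For Normal(μ,σ), the p-quantile is μ + z_p·σ. Here z_{0.2} = -0.8416, z_{0.67} = 0.4399.
So 511 = μ − 0.8416σ and 682 = μ + 0.4399σ.
Subtracting: σ = (682 − 511)/(0.4399 − (-0.8416)) = 133.43.
Then μ = 511 − (-0.8416)·133.43 = 623.30.

μ = 623.30, σ = 133.43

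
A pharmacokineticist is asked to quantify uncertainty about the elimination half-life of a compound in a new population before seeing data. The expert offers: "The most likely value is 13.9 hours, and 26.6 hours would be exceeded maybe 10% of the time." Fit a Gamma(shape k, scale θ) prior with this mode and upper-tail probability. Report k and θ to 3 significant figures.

Gamma(k,θ) with k>1 has mode (k−1)θ, so θ = 13.9/(k−1).
Need P(X < 26.6) = 0.9 with θ tied to k this way. Start at k = 2, θ = 13.9: P(X<26.6) ≈ 0.570.
Too low — raise k to concentrate. Iterating converges to k ≈ 5.54.
Then θ = 13.9/(5.54−1) ≈ 3.06.

k ≈ 5.54, θ ≈ 3.06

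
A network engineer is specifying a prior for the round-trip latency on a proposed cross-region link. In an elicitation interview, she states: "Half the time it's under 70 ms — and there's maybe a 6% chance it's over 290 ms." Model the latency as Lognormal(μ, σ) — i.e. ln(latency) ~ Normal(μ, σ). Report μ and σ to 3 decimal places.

If T ~ Lognormal(μ,σ) then ln T ~ Normal(μ,σ), so the p-quantile of ln T is μ + z_p·σ.
ln(70) = 4.248 and ln(290) = 5.67; z_{0.5} = 0, z_{0.94} = 1.555.
σ = (5.67 − 4.248)/(1.555 − (0)) = 0.914.
μ = 4.248 − (0)·0.914 = 4.248.

μ ≈ 4.248, σ ≈ 0.914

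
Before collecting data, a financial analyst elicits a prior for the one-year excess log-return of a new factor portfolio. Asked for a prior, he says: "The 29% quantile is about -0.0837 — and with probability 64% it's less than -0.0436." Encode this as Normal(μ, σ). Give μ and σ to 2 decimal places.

For Normal(μ,σ), the p-quantile is μ + z_p·σ. Here z_{0.29} = -0.5534, z_{0.64} = 0.3585.
So -0.0837 = μ − 0.5534σ and -0.0436 = μ + 0.3585σ.
Subtracting: σ = (-0.0436 − -0.0837)/(0.3585 − (-0.5534)) = 0.04.
Then μ = -0.0837 − (-0.5534)·0.04 = -0.06.

μ = -0.06, σ = 0.04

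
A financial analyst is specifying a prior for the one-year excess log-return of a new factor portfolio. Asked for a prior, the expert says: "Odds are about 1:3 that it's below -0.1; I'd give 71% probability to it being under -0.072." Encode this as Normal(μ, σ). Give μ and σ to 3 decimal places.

μ = -0.085, σ = 0.023

For Normal(μ,σ), the p-quantile is μ + z_p·σ. Here z_{0.25} = -0.6745, z_{0.71} = 0.5534.
So -0.1 = μ − 0.6745σ and -0.072 = μ + 0.5534σ.
Subtracting: σ = (-0.072 − -0.1)/(0.5534 − (-0.6745)) = 0.023.
Then μ = -0.1 − (-0.6745)·0.023 = -0.085.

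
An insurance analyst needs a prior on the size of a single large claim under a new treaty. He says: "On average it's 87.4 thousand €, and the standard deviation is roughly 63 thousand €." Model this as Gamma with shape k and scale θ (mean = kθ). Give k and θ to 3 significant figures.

For Gamma(k, scale θ): mean = kθ, variance = kθ², so CV = 1/√k.
CV = SD/mean = 63/87.4 = 0.7208, hence k = 1/CV² = 1.92.
Then θ = mean/k = 87.4/1.92 = 45.4.

k ≈ 1.92, θ ≈ 45.4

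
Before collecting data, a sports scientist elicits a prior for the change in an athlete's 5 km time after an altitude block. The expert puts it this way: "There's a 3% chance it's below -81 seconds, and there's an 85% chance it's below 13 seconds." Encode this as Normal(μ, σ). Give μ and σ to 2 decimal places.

μ = -20.40, σ = 32.22

For Normal(μ,σ), the p-quantile is μ + z_p·σ. Here z_{0.03} = -1.881, z_{0.85} = 1.036.
So -81 = μ − 1.881σ and 13 = μ + 1.036σ.
Subtracting: σ = (13 − -81)/(1.036 − (-1.881)) = 32.22.
Then μ = -81 − (-1.881)·32.22 = -20.40.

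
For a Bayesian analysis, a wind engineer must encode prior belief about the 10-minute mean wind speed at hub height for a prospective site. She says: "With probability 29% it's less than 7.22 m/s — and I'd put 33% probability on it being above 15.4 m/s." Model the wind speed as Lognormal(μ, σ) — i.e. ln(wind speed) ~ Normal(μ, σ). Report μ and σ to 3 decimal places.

μ ≈ 2.399, σ ≈ 0.763

If T ~ Lognormal(μ,σ) then ln T ~ Normal(μ,σ), so the p-quantile of ln T is μ + z_p·σ.
ln(7.22) = 1.977 and ln(15.4) = 2.734; z_{0.29} = -0.5534, z_{0.67} = 0.4399.
σ = (2.734 − 1.977)/(0.4399 − (-0.5534)) = 0.763.
μ = 1.977 − (-0.5534)·0.763 = 2.399.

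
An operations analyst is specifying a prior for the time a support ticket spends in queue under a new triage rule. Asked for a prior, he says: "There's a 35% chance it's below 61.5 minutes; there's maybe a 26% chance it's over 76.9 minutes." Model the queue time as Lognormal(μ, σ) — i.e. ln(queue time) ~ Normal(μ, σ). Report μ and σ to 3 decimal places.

If T ~ Lognormal(μ,σ) then ln T ~ Normal(μ,σ), so the p-quantile of ln T is μ + z_p·σ.
ln(61.5) = 4.119 and ln(76.9) = 4.343; z_{0.35} = -0.3853, z_{0.74} = 0.6433.
σ = (4.343 − 4.119)/(0.6433 − (-0.3853)) = 0.217.
μ = 4.119 − (-0.3853)·0.217 = 4.203.

μ ≈ 4.203, σ ≈ 0.217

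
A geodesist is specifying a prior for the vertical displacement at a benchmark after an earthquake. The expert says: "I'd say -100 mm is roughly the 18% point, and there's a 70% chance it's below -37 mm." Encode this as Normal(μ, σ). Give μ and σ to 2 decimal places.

The p-quantile of Normal(μ,σ) is μ + z_p·σ, with z_{0.18} = -0.9154 and z_{0.7} = 0.5244.
Eliminate σ: μ = (z₂·x₁ − z₁·x₂)/(z₂ − z₁) = (0.5244·-100 − (-0.9154)·-37)/1.44 = -59.95.
Then σ = (x₂ − x₁)/(z₂ − z₁) = (-37 − -100)/1.44 = 43.76.

μ = -59.95, σ = 43.76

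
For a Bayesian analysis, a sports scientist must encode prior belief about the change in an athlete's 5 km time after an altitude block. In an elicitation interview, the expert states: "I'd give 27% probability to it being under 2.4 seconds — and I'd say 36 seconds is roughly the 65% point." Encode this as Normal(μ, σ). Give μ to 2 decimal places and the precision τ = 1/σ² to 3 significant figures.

The p-quantile of Normal(μ,σ) is μ + z_p·σ, with z_{0.27} = -0.6128 and z_{0.65} = 0.3853.
Eliminate σ: μ = (z₂·x₁ − z₁·x₂)/(z₂ − z₁) = (0.3853·2.4 − (-0.6128)·36)/0.9981 = 23.03.
Then σ = (x₂ − x₁)/(z₂ − z₁) = (36 − 2.4)/0.9981 = 33.66.
Precision τ = 1/σ² = 1/33.66² = 0.000882.

μ = 23.03, τ = 0.000882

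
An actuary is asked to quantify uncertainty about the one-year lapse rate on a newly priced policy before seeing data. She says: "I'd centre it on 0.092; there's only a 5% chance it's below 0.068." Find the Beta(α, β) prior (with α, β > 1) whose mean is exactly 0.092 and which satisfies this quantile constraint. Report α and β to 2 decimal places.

With mean 0.092 fixed, write α = 0.092s, β = 0.908s where s = α+β.
Need P(θ < 0.068) = 0.05 under Beta(0.092s, 0.908s). Normal approximation: (q−m)/√(m(1−m)/s) ≈ z_{0.05} = -1.64, so s ≈ 0.092·0.908·(-1.64)²/(0.068−0.092)² = 392.4.
At s = 392.4: P(θ<0.068) ≈ 0.040. Adjusting to match 0.05 gives s ≈ 349.56.
So α = 0.092·349.56 ≈ 32.16, β = 0.908·349.56 ≈ 317.40.

α ≈ 32.16, β ≈ 317.40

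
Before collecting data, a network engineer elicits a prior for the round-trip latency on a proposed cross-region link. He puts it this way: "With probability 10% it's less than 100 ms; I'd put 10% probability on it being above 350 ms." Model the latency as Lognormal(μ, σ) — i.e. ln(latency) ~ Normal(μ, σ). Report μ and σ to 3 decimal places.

μ ≈ 5.232, σ ≈ 0.489

If T ~ Lognormal(μ,σ) then ln T ~ Normal(μ,σ), so the p-quantile of ln T is μ + z_p·σ.
ln(100) = 4.605 and ln(350) = 5.858; z_{0.1} = -1.282, z_{0.9} = 1.282.
σ = (5.858 − 4.605)/(1.282 − (-1.282)) = 0.489.
μ = 4.605 − (-1.282)·0.489 = 5.232.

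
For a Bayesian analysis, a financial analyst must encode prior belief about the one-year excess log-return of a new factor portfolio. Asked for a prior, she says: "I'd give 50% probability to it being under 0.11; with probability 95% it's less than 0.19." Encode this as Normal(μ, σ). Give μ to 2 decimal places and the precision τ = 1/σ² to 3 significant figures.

For Normal(μ,σ), the p-quantile is μ + z_p·σ. Here z_{0.5} = 0, z_{0.95} = 1.645.
So 0.11 = μ + 0σ and 0.19 = μ + 1.645σ.
Subtracting: σ = (0.19 − 0.11)/(1.645 − (0)) = 0.05.
Then μ = 0.11 − (0)·0.05 = 0.11.
Precision τ = 1/σ² = 1/0.04864² = 423.

μ = 0.11, τ = 423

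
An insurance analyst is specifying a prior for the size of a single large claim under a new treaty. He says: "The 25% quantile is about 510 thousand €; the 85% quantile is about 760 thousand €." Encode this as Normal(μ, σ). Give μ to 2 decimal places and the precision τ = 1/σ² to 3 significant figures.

The p-quantile of Normal(μ,σ) is μ + z_p·σ, with z_{0.25} = -0.6745 and z_{0.85} = 1.036.
Eliminate σ: μ = (z₂·x₁ − z₁·x₂)/(z₂ − z₁) = (1.036·510 − (-0.6745)·760)/1.711 = 608.56.
Then σ = (x₂ − x₁)/(z₂ − z₁) = (760 − 510)/1.711 = 146.12.
Precision τ = 1/σ² = 1/146.1² = 4.68e-05.

μ = 608.56, τ = 4.68e-05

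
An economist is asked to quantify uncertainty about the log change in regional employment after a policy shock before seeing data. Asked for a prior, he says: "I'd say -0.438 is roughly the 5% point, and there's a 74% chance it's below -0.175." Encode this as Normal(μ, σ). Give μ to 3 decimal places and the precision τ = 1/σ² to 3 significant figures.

μ = -0.249, τ = 75.7

For Normal(μ,σ), the p-quantile is μ + z_p·σ. Here z_{0.05} = -1.645, z_{0.74} = 0.6433.
So -0.438 = μ − 1.645σ and -0.175 = μ + 0.6433σ.
Subtracting: σ = (-0.175 − -0.438)/(0.6433 − (-1.645)) = 0.115.
Then μ = -0.438 − (-1.645)·0.115 = -0.249.
Precision τ = 1/σ² = 1/0.1149² = 75.7.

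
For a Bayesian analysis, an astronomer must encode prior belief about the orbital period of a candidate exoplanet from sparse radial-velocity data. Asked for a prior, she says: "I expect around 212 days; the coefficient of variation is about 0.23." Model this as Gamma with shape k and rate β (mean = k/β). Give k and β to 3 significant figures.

k ≈ 18.9, β ≈ 0.0892

For Gamma(k, rate β): mean = k/β, variance = k/β², so CV = 1/√k.
CV = 0.23, hence k = 1/CV² = 18.9.
Then β = k/mean = 18.9/212 = 0.0892.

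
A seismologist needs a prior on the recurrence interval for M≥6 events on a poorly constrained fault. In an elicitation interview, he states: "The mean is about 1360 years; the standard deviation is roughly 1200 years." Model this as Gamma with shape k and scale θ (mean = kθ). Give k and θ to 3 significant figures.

k ≈ 1.28, θ ≈ 1060

For Gamma(k, scale θ): mean = kθ, variance = kθ², so CV = 1/√k.
CV = SD/mean = 1200/1360 = 0.8824, hence k = 1/CV² = 1.28.
Then θ = mean/k = 1360/1.28 = 1060.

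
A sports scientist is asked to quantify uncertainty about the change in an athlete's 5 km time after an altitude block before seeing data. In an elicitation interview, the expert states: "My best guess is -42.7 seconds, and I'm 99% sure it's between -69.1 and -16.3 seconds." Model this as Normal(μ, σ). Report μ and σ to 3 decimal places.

μ = -42.700, σ = 10.249

A symmetric 99% interval runs μ ± z·σ with z = 2.576.
Half-width = 26.4, so σ = 26.4/2.576 = 10.249.
μ is the stated best guess, -42.700.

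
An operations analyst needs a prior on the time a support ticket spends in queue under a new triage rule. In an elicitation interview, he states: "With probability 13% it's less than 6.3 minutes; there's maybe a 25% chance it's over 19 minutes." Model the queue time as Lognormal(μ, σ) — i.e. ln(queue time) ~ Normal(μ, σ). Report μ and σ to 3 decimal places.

If T ~ Lognormal(μ,σ) then ln T ~ Normal(μ,σ), so the p-quantile of ln T is μ + z_p·σ.
ln(6.3) = 1.841 and ln(19) = 2.944; z_{0.13} = -1.126, z_{0.75} = 0.6745.
σ = (2.944 − 1.841)/(0.6745 − (-1.126)) = 0.613.
μ = 1.841 − (-1.126)·0.613 = 2.531.

μ ≈ 2.531, σ ≈ 0.613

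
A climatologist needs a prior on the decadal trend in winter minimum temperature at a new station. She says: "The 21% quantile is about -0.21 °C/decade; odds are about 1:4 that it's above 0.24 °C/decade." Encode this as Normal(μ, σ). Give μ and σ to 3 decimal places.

For Normal(μ,σ), the p-quantile is μ + z_p·σ. Here z_{0.21} = -0.8064, z_{0.8} = 0.8416.
So -0.21 = μ − 0.8064σ and 0.24 = μ + 0.8416σ.
Subtracting: σ = (0.24 − -0.21)/(0.8416 − (-0.8064)) = 0.273.
Then μ = -0.21 − (-0.8064)·0.273 = 0.010.

μ = 0.010, σ = 0.273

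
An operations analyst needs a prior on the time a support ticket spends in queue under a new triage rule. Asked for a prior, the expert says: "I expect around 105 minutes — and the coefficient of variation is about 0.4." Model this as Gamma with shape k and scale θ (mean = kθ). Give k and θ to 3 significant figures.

For Gamma(k, scale θ): mean = kθ, variance = kθ², so CV = 1/√k.
CV = 0.4, hence k = 1/CV² = 6.25.
Then θ = mean/k = 105/6.25 = 16.8.

k ≈ 6.25, θ ≈ 16.8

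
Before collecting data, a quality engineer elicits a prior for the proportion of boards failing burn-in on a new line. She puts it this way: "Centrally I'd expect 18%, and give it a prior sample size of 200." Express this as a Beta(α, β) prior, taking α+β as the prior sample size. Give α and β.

α = 36, β = 164

Under the effective-sample-size interpretation, Beta(α, β) has prior mean α/(α+β) and prior sample size α+β.
So α+β = 200 and α/(α+β) = 0.18, giving α = 0.18·200 = 36 and β = 200 − 36 = 164.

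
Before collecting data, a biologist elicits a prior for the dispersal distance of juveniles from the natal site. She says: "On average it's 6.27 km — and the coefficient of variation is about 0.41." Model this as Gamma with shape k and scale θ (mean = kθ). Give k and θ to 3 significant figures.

k ≈ 5.95, θ ≈ 1.05

For Gamma(k, scale θ): mean = kθ, variance = kθ², so CV = 1/√k.
CV = 0.41, hence k = 1/CV² = 5.95.
Then θ = mean/k = 6.27/5.95 = 1.05.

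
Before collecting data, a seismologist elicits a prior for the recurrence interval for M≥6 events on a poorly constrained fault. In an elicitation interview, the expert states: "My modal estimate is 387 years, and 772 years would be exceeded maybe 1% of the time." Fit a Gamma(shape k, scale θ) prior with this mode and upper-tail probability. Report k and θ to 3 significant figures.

k ≈ 11.3, θ ≈ 37.6

Gamma(k,θ) with k>1 has mode (k−1)θ, so θ = 387/(k−1).
Need P(X < 772) = 0.99 with θ tied to k this way. Start at k = 2, θ = 387: P(X<772) ≈ 0.593.
Too low — raise k to concentrate. Iterating converges to k ≈ 11.3.
Then θ = 387/(11.3−1) ≈ 37.6.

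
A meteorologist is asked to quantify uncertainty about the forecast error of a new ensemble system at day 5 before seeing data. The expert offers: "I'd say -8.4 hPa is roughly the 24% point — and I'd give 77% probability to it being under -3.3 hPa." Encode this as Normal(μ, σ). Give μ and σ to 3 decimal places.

The p-quantile of Normal(μ,σ) is μ + z_p·σ, with z_{0.24} = -0.7063 and z_{0.77} = 0.7388.
Eliminate σ: μ = (z₂·x₁ − z₁·x₂)/(z₂ − z₁) = (0.7388·-8.4 − (-0.7063)·-3.3)/1.445 = -5.907.
Then σ = (x₂ − x₁)/(z₂ − z₁) = (-3.3 − -8.4)/1.445 = 3.529.

μ = -5.907, σ = 3.529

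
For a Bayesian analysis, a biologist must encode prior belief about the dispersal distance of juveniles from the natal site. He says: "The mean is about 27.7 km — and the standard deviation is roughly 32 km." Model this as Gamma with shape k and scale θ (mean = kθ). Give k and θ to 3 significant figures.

k ≈ 0.749, θ ≈ 37

For Gamma(k, scale θ): mean = kθ, variance = kθ², so CV = 1/√k.
CV = SD/mean = 32/27.7 = 1.155, hence k = 1/CV² = 0.749.
Then θ = mean/k = 27.7/0.749 = 37.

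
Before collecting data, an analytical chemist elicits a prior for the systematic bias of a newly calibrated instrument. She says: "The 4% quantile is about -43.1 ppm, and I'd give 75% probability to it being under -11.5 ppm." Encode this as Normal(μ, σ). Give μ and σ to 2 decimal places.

The p-quantile of Normal(μ,σ) is μ + z_p·σ, with z_{0.04} = -1.751 and z_{0.75} = 0.6745.
Eliminate σ: μ = (z₂·x₁ − z₁·x₂)/(z₂ − z₁) = (0.6745·-43.1 − (-1.751)·-11.5)/2.425 = -20.29.
Then σ = (x₂ − x₁)/(z₂ − z₁) = (-11.5 − -43.1)/2.425 = 13.03.

μ = -20.29, σ = 13.03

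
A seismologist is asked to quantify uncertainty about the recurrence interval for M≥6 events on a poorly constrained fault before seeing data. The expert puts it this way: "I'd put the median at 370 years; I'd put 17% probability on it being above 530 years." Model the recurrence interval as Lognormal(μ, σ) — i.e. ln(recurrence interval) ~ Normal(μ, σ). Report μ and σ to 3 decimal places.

If T ~ Lognormal(μ,σ) then ln T ~ Normal(μ,σ), so the p-quantile of ln T is μ + z_p·σ.
ln(370) = 5.914 and ln(530) = 6.273; z_{0.5} = 0, z_{0.83} = 0.9542.
σ = (6.273 − 5.914)/(0.9542 − (0)) = 0.377.
μ = 5.914 − (0)·0.377 = 5.914.

μ ≈ 5.914, σ ≈ 0.377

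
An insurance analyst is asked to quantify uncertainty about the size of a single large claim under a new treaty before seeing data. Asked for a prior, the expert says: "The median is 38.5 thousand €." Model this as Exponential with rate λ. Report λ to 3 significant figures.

λ ≈ 0.018

Exponential median = ln 2 / λ, so λ = ln 2 / 38.5 = 0.018.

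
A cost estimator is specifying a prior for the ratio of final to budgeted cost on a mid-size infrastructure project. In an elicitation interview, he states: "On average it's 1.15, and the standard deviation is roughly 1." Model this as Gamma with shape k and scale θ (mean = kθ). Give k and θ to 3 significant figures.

For Gamma(k, scale θ): mean = kθ, variance = kθ², so CV = 1/√k.
CV = SD/mean = 1/1.15 = 0.8696, hence k = 1/CV² = 1.32.
Then θ = mean/k = 1.15/1.32 = 0.87.

k ≈ 1.32, θ ≈ 0.87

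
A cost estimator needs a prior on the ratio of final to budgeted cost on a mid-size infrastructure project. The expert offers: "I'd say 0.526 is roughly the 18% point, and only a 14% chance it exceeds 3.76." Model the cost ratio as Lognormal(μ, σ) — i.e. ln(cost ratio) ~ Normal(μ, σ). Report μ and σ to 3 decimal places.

μ ≈ 0.260, σ ≈ 0.986

If T ~ Lognormal(μ,σ) then ln T ~ Normal(μ,σ), so the p-quantile of ln T is μ + z_p·σ.
ln(0.526) = -0.6425 and ln(3.76) = 1.324; z_{0.18} = -0.9154, z_{0.86} = 1.08.
σ = (1.324 − -0.6425)/(1.08 − (-0.9154)) = 0.986.
μ = -0.6425 − (-0.9154)·0.986 = 0.260.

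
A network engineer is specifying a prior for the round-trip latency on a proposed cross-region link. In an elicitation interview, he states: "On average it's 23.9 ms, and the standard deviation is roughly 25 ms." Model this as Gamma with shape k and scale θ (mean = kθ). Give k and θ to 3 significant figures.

k ≈ 0.914, θ ≈ 26.2

For Gamma(k, scale θ): mean = kθ, variance = kθ², so CV = 1/√k.
CV = SD/mean = 25/23.9 = 1.046, hence k = 1/CV² = 0.914.
Then θ = mean/k = 23.9/0.914 = 26.2.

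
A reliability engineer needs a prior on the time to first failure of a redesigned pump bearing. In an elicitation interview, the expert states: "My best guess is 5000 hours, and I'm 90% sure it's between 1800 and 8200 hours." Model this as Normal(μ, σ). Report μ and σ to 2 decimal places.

A symmetric 90% interval runs μ ± z·σ with z = 1.645.
Half-width = 3200, so σ = 3200/1.645 = 1945.46.
μ is the stated best guess, 5000.00.

μ = 5000.00, σ = 1945.46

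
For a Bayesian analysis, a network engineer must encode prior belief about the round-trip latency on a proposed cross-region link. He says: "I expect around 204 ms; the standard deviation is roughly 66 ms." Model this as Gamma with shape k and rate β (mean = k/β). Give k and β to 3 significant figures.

k ≈ 9.55, β ≈ 0.0468

For Gamma(k, rate β): mean = k/β, variance = k/β², so CV = 1/√k.
CV = SD/mean = 66/204 = 0.3235, hence k = 1/CV² = 9.55.
Then β = k/mean = 9.55/204 = 0.0468.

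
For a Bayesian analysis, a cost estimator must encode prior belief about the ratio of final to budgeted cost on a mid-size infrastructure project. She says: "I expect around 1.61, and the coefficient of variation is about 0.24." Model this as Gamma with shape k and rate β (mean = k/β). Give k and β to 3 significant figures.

For Gamma(k, rate β): mean = k/β, variance = k/β², so CV = 1/√k.
CV = 0.24, hence k = 1/CV² = 17.4.
Then β = k/mean = 17.4/1.61 = 10.8.

k ≈ 17.4, β ≈ 10.8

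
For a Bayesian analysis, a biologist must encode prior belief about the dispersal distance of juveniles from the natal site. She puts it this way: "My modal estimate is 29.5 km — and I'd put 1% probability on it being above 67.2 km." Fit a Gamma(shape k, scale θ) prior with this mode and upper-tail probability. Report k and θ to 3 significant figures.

Gamma(k,θ) with k>1 has mode (k−1)θ, so θ = 29.5/(k−1).
Need P(X < 67.2) = 0.99 with θ tied to k this way. Start at k = 2, θ = 29.5: P(X<67.2) ≈ 0.664.
Too low — raise k to concentrate. Iterating converges to k ≈ 8.06.
Then θ = 29.5/(8.06−1) ≈ 4.18.

k ≈ 8.06, θ ≈ 4.18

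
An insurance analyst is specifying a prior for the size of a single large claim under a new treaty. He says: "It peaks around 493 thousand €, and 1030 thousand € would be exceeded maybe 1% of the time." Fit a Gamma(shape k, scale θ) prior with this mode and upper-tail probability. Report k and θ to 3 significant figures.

k ≈ 9.97, θ ≈ 54.9

Gamma(k,θ) with k>1 has mode (k−1)θ, so θ = 493/(k−1).
Need P(X < 1030) = 0.99 with θ tied to k this way. Start at k = 2, θ = 493: P(X<1030) ≈ 0.618.
Too low — raise k to concentrate. Iterating converges to k ≈ 9.97.
Then θ = 493/(9.97−1) ≈ 54.9.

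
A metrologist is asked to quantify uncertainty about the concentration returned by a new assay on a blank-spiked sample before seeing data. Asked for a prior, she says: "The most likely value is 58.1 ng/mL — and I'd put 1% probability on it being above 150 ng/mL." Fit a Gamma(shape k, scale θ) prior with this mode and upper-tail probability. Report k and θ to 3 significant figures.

k ≈ 6.18, θ ≈ 11.2

Gamma(k,θ) with k>1 has mode (k−1)θ, so θ = 58.1/(k−1).
Need P(X < 150) = 0.99 with θ tied to k this way. Start at k = 2, θ = 58.1: P(X<150) ≈ 0.729.
Too low — raise k to concentrate. Iterating converges to k ≈ 6.18.
Then θ = 58.1/(6.18−1) ≈ 11.2.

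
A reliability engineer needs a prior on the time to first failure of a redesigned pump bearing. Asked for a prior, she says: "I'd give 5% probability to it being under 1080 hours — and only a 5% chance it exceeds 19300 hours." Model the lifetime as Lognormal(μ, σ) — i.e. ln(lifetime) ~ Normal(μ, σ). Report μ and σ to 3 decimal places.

μ ≈ 8.426, σ ≈ 0.876

If T ~ Lognormal(μ,σ) then ln T ~ Normal(μ,σ), so the p-quantile of ln T is μ + z_p·σ.
ln(1080) = 6.985 and ln(19300) = 9.868; z_{0.05} = -1.645, z_{0.95} = 1.645.
σ = (9.868 − 6.985)/(1.645 − (-1.645)) = 0.876.
μ = 6.985 − (-1.645)·0.876 = 8.426.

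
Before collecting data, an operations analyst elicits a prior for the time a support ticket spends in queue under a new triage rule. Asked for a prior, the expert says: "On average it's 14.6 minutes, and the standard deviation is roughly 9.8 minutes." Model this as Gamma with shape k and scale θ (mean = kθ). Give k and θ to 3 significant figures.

For Gamma(k, scale θ): mean = kθ, variance = kθ², so CV = 1/√k.
CV = SD/mean = 9.8/14.6 = 0.6712, hence k = 1/CV² = 2.22.
Then θ = mean/k = 14.6/2.22 = 6.58.

k ≈ 2.22, θ ≈ 6.58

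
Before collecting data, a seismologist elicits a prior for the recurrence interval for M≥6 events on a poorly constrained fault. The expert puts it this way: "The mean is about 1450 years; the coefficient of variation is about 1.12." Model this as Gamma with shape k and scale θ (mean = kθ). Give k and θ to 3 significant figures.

k ≈ 0.797, θ ≈ 1820

For Gamma(k, scale θ): mean = kθ, variance = kθ², so CV = 1/√k.
CV = 1.12, hence k = 1/CV² = 0.797.
Then θ = mean/k = 1450/0.797 = 1820.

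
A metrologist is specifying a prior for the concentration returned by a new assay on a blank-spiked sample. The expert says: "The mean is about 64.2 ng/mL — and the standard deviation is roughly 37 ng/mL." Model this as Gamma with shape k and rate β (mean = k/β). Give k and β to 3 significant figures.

For Gamma(k, rate β): mean = k/β, variance = k/β², so CV = 1/√k.
CV = SD/mean = 37/64.2 = 0.5763, hence k = 1/CV² = 3.01.
Then β = k/mean = 3.01/64.2 = 0.0469.

k ≈ 3.01, β ≈ 0.0469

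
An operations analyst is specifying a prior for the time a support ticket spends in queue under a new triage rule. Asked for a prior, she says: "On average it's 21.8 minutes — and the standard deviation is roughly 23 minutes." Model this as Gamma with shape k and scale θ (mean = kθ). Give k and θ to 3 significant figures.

For Gamma(k, scale θ): mean = kθ, variance = kθ², so CV = 1/√k.
CV = SD/mean = 23/21.8 = 1.055, hence k = 1/CV² = 0.898.
Then θ = mean/k = 21.8/0.898 = 24.3.

k ≈ 0.898, θ ≈ 24.3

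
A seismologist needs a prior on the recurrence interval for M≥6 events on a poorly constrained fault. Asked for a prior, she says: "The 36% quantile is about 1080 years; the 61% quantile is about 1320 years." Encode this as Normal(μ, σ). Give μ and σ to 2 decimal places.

μ = 1214.89, σ = 376.31

For Normal(μ,σ), the p-quantile is μ + z_p·σ. Here z_{0.36} = -0.3585, z_{0.61} = 0.2793.
So 1080 = μ − 0.3585σ and 1320 = μ + 0.2793σ.
Subtracting: σ = (1320 − 1080)/(0.2793 − (-0.3585)) = 376.31.
Then μ = 1080 − (-0.3585)·376.31 = 1214.89.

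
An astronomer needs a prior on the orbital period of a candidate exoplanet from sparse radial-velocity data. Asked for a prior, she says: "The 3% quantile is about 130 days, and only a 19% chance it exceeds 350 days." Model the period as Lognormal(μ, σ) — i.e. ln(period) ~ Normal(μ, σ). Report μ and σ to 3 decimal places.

μ ≈ 5.543, σ ≈ 0.359

If T ~ Lognormal(μ,σ) then ln T ~ Normal(μ,σ), so the p-quantile of ln T is μ + z_p·σ.
ln(130) = 4.868 and ln(350) = 5.858; z_{0.03} = -1.881, z_{0.81} = 0.8779.
σ = (5.858 − 4.868)/(0.8779 − (-1.881)) = 0.359.
μ = 4.868 − (-1.881)·0.359 = 5.543.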